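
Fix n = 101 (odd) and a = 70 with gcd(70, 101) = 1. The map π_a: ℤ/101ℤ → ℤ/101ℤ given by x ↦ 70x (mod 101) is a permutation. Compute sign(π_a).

Start at x=30: 30 → 80 → 45 → 19 → 17 → 79 → 76 → … (one orbit).
3 cycles of lengths [50, 50, 1].
Σ(ℓ_i−1) = 101−3 = 98; sign = (−1)^98 = +1.
Zolotarev: (70|101) = +1, matching the cycle-count sign.

+1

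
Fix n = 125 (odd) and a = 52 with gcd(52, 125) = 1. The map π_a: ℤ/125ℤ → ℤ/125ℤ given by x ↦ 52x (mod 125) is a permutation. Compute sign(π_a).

-1

Start at x=49: 49 → 48 → 121 → 42 → 59 → 68 → 36 → … (one orbit).
Decompose π into cycles: lengths [100, 20, 4, 1] (4 cycles, including the fixed point 0).
n − c = 125 − 4 = 121; sign = (−1)^121 = -1.
The Jacobi symbol (52|125) = -1 (Zolotarev) agrees.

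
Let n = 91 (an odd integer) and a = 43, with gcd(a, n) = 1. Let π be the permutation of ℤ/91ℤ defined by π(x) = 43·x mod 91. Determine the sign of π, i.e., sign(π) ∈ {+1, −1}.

+1

Trace 1: π^k(1) = [1, 43, 29, 64, 22, 36] for k=0..5.
π_43 has 21 disjoint cycles with lengths [6, 6, 6, 6, 6, 6, 6, 6, 6, 6, 6, 6, 6, 6, 1, 1, 1, 1, 1, 1, 1] on {0,…,90}.
Σ(ℓ_i−1) = 91−21 = 70; sign = (−1)^70 = +1.
The Jacobi symbol (43|91) = +1 (Zolotarev) agrees.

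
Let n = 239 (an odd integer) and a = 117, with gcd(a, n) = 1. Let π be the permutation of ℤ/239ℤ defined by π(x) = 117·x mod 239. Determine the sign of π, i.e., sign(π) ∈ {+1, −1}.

-1

Trace 193: π^k(193) = [193, 115, 71, 181, 145, 235, 10] for k=0..6.
Cycle type of π: 238 + 1; total 2 cycles.
239 − 2 = 237 transpositions; sign(π) = (−1)^237 = -1.
The Jacobi symbol (117|239) = -1 (Zolotarev) agrees.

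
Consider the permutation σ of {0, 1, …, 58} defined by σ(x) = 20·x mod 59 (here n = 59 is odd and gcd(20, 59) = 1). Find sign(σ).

Start at x=49: 49 → 36 → 12 → 4 → 21 → 7 → 22 → … (one orbit).
3 cycles of lengths [29, 29, 1].
59 − 3 = 56 transpositions; sign(π) = (−1)^56 = +1.
The Jacobi symbol (20|59) = +1 (Zolotarev) agrees.

+1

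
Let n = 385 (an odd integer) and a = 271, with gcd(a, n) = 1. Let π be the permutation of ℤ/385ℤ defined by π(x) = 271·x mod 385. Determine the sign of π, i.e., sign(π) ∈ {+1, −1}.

Orbit of 101 under x↦271x: [101, 36, 131, 81, 6, 86, 206]… (length divides ord_385(271)).
Cycle lengths of π_271 on ℤ/385ℤ: [30, 30, 30, 30, 30, 30, 30, 30, 30, 30, 10, 10, 10, 10, 10, 6, 6, 6, 6, 6, 1, 1, 1, 1, 1]; 25 cycles in total.
sign(π) = (−1)^{n − #cycles} = (−1)^{385−25} = (−1)^360 = +1.
Via Zolotarev, sign(π_{271}) = (271|385) = +1.

+1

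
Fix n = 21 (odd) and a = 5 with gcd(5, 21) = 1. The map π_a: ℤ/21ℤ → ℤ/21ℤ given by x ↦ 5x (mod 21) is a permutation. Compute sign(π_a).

Start at x=4: 4 → 20 → 16 → 17 → 1 → 5 → 4 (one orbit).
5 cycles of lengths [6, 6, 6, 2, 1].
n − c = 21 − 5 = 16; sign = (−1)^16 = +1.

+1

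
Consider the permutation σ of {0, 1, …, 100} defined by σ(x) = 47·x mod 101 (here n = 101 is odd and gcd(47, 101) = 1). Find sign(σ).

+1

Trace 20: π^k(20) = [20, 31, 43, 1, 47, 88, 96] for k=0..6.
The orbit structure of x ↦ 47x mod 101: 3 orbits of sizes [50, 50, 1].
n − c = 101 − 3 = 98; sign = (−1)^98 = +1.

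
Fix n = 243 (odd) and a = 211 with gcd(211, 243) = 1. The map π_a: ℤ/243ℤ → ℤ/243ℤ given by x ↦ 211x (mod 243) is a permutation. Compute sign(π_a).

+1

Orbit of 208 under x↦211x: [208, 148, 124, 163, 130, 214, 199]… (length divides ord_243(211)).
11 cycles of lengths [81, 81, 27, 27, 9, 9, 3, 3, 1, 1, 1].
With 11 cycles on 243 points, sign = (−1)^{243−11} = +1.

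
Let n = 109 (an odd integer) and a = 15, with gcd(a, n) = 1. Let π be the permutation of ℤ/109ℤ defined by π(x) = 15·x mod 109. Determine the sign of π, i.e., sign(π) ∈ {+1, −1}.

Orbit of 63 under x↦15x: [63, 73, 5, 75, 35, 89, 27]… (length divides ord_109(15)).
Decompose π into cycles: lengths [27, 27, 27, 27, 1] (5 cycles, including the fixed point 0).
109 − 5 = 104 transpositions; sign(π) = (−1)^104 = +1.
Zolotarev: (15|109) = +1, matching the cycle-count sign.

+1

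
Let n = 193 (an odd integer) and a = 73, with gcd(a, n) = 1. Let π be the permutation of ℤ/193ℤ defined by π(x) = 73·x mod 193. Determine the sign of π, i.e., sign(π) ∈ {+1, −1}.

Orbit of 162 under x↦73x: [162, 53, 9, 78, 97, 133, 59]… (length divides ord_193(73)).
Cycle lengths of π_73 on ℤ/193ℤ: [192, 1]; 2 cycles in total.
Σ(ℓ_i−1) = 193−2 = 191; sign = (−1)^191 = -1.
The Jacobi symbol (73|193) = -1 (Zolotarev) agrees.

-1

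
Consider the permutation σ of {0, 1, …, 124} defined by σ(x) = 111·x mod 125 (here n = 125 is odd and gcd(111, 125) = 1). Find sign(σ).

Start at x=91: 91 → 101 → 86 → 46 → 106 → 16 → 26 → … (one orbit).
Cycle lengths of π_111 on ℤ/125ℤ: [25, 25, 25, 25, 5, 5, 5, 5, 1, 1, 1, 1, 1]; 13 cycles in total.
13 cycles on 125: each ℓ→(−1)^(ℓ−1), product (−1)^112 = +1.
Zolotarev: (111|125) = +1, matching the cycle-count sign.

+1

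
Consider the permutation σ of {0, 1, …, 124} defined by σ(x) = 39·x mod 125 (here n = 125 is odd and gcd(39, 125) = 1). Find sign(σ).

Start at x=66: 66 → 74 → 11 → 54 → 106 → 9 → 101 → … (one orbit).
Cycle type of π: 50×2 + 10×2 + 2×2 + 1; total 7 cycles.
7 cycles on 125: each ℓ→(−1)^(ℓ−1), product (−1)^118 = +1.

+1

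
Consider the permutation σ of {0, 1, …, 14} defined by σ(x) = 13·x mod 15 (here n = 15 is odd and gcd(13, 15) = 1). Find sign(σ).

-1

Start at x=13: 13 → 4 → 7 → 1 → 13 (one orbit).
Decompose π into cycles: lengths [4, 4, 4, 1, 1, 1] (6 cycles, including the fixed point 0).
15 − 6 = 9 transpositions; sign(π) = (−1)^9 = -1.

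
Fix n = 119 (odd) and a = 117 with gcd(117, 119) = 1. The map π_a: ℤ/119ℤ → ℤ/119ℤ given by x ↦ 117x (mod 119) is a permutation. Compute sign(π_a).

-1

Trace 18: π^k(18) = [18, 83, 72, 94, 50, 19, 81] for k=0..6.
The orbit structure of x ↦ 117x mod 119: 8 orbits of sizes [24, 24, 24, 24, 8, 8, 6, 1].
sign(π) = (−1)^{n − #cycles} = (−1)^{119−8} = (−1)^111 = -1.
The Jacobi symbol (117|119) = -1 (Zolotarev) agrees.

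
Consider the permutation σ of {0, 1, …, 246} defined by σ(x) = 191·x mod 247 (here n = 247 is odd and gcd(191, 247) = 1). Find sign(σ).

Orbit of 1 under x↦191x: [1, 191, 172]… (length divides ord_247(191)).
π_191 has 95 disjoint cycles with lengths [3, 3, 3, 3, 3, 3, 3, 3, 3, 3, 3, 3, 3, 3, 3, 3, 3, 3, 3, 3, 3, 3, 3, 3, 3, 3, 3, 3, 3, 3, 3, 3, 3, 3, 3, 3, 3, 3, 3, 3, 3, 3, 3, 3, 3, 3, 3, 3, 3, 3, 3, 3, 3, 3, 3, 3, 3, 3, 3, 3, 3, 3, 3, 3, 3, 3, 3, 3, 3, 3, 3, 3, 3, 3, 3, 3, 1, 1, 1, 1, 1, 1, 1, 1, 1, 1, 1, 1, 1, 1, 1, 1, 1, 1, 1] on {0,…,246}.
n − c = 247 − 95 = 152; sign = (−1)^152 = +1.
Zolotarev: (191|247) = +1, matching the cycle-count sign.

+1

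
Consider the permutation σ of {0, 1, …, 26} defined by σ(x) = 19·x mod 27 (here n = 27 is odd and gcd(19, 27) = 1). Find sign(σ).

+1

Trace 19: π^k(19) = [19, 10, 1] for k=0..2.
π_19 has 15 disjoint cycles with lengths [3, 3, 3, 3, 3, 3, 1, 1, 1, 1, 1, 1, 1, 1, 1] on {0,…,26}.
sign(π) = (−1)^{n − #cycles} = (−1)^{27−15} = (−1)^12 = +1.
The Jacobi symbol (19|27) = +1 (Zolotarev) agrees.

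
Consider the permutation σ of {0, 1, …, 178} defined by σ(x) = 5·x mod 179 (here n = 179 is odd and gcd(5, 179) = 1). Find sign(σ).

Trace 95: π^k(95) = [95, 117, 48, 61, 126, 93, 107] for k=0..6.
The orbit structure of x ↦ 5x mod 179: 3 orbits of sizes [89, 89, 1].
179 − 3 = 176 transpositions; sign(π) = (−1)^176 = +1.
Via Zolotarev, sign(π_{5}) = (5|179) = +1.

+1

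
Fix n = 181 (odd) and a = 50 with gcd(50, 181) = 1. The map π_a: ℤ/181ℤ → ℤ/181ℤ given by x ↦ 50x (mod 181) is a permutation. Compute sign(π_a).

-1

Start at x=173: 173 → 143 → 91 → 25 → 164 → 55 → 35 → … (one orbit).
The orbit structure of x ↦ 50x mod 181: 2 orbits of sizes [180, 1].
sign(π) = (−1)^{n − #cycles} = (−1)^{181−2} = (−1)^179 = -1.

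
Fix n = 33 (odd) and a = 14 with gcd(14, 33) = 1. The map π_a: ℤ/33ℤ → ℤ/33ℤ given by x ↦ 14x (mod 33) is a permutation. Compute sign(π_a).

-1

Orbit of 26 under x↦14x: [26, 1, 14, 31, 5, 4, 23]… (length divides ord_33(14)).
6 cycles of lengths [10, 10, 5, 5, 2, 1].
With 6 cycles on 33 points, sign = (−1)^{33−6} = -1.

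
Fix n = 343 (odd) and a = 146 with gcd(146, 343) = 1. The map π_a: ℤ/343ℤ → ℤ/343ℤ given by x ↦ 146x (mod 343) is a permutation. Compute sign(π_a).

Trace 295: π^k(295) = [295, 195, 1, 146, 50, 97, 99] for k=0..6.
The orbit structure of x ↦ 146x mod 343: 46 orbits of sizes [14, 14, 14, 14, 14, 14, 14, 14, 14, 14, 14, 14, 14, 14, 14, 14, 14, 14, 14, 14, 14, 2, 2, 2, 2, 2, 2, 2, 2, 2, 2, 2, 2, 2, 2, 2, 2, 2, 2, 2, 2, 2, 2, 2, 2, 1].
sign(π) = (−1)^{n − #cycles} = (−1)^{343−46} = (−1)^297 = -1.

-1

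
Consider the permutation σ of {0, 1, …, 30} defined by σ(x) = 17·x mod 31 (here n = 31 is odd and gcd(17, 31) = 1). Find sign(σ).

-1

Start at x=14: 14 → 21 → 16 → 24 → 5 → 23 → 19 → … (one orbit).
Cycle type of π: 30 + 1; total 2 cycles.
With 2 cycles on 31 points, sign = (−1)^{31−2} = -1.
The Jacobi symbol (17|31) = -1 (Zolotarev) agrees.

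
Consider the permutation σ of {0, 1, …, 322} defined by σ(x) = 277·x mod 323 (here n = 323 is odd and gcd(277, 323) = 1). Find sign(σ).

-1

Trace 286: π^k(286) = [286, 87, 197, 305, 182, 26, 96] for k=0..6.
The orbit structure of x ↦ 277x mod 323: 14 orbits of sizes [48, 48, 48, 48, 48, 48, 16, 3, 3, 3, 3, 3, 3, 1].
Σ(ℓ_i−1) = 323−14 = 309; sign = (−1)^309 = -1.
Zolotarev: (277|323) = -1, matching the cycle-count sign.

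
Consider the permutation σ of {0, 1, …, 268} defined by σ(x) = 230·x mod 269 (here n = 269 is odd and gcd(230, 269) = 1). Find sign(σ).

-1

Trace 68: π^k(68) = [68, 38, 132, 232, 98, 213, 32] for k=0..6.
Decompose π into cycles: lengths [268, 1] (2 cycles, including the fixed point 0).
sign(π) = (−1)^{n − #cycles} = (−1)^{269−2} = (−1)^267 = -1.
(230|269)_J = -1 (Zolotarev's lemma cross-check).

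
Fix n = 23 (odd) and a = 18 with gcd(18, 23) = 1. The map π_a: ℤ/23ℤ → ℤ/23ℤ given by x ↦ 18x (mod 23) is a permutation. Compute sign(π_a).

Start at x=18: 18 → 2 → 13 → 4 → 3 → 8 → 6 → … (one orbit).
π_18 has 3 disjoint cycles with lengths [11, 11, 1] on {0,…,22}.
Σ(ℓ_i−1) = 23−3 = 20; sign = (−1)^20 = +1.

+1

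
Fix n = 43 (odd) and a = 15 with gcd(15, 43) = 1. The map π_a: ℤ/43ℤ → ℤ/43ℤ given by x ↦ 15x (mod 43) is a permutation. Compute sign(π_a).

Start at x=21: 21 → 14 → 38 → 11 → 36 → 24 → 16 → … (one orbit).
The orbit structure of x ↦ 15x mod 43: 3 orbits of sizes [21, 21, 1].
3 cycles on 43: each ℓ→(−1)^(ℓ−1), product (−1)^40 = +1.
The Jacobi symbol (15|43) = +1 (Zolotarev) agrees.

+1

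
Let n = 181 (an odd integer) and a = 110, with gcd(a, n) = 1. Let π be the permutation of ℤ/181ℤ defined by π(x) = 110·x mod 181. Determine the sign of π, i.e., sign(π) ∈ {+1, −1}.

-1

Trace 1: π^k(1) = [1, 110, 154, 107, 5, 7, 46] for k=0..6.
Cycle lengths of π_110 on ℤ/181ℤ: [60, 60, 60, 1]; 4 cycles in total.
Σ(ℓ_i−1) = 181−4 = 177; sign = (−1)^177 = -1.
Zolotarev: (110|181) = -1, matching the cycle-count sign.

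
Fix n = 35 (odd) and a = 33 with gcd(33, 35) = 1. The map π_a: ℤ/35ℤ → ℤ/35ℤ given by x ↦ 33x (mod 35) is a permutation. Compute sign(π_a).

+1

Orbit of 16 under x↦33x: [16, 3, 29, 12, 11, 13, 9]… (length divides ord_35(33)).
5 cycles of lengths [12, 12, 6, 4, 1].
n − c = 35 − 5 = 30; sign = (−1)^30 = +1.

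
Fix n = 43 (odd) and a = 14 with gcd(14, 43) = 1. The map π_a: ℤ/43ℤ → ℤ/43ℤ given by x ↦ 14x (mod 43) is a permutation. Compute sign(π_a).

+1

Orbit of 1 under x↦14x: [1, 14, 24, 35, 17, 23, 21]… (length divides ord_43(14)).
Cycle type of π: 21×2 + 1; total 3 cycles.
sign(π) = (−1)^{n − #cycles} = (−1)^{43−3} = (−1)^40 = +1.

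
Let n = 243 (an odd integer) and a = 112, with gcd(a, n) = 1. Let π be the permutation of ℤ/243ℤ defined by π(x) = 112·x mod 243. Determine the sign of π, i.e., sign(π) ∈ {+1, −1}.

+1

Start at x=100: 100 → 22 → 34 → 163 → 31 → 70 → 64 → … (one orbit).
Cycle type of π: 81×2 + 27×2 + 9×2 + 3×2 + 1×3; total 11 cycles.
Σ(ℓ_i−1) = 243−11 = 232; sign = (−1)^232 = +1.
(112|243)_J = +1 (Zolotarev's lemma cross-check).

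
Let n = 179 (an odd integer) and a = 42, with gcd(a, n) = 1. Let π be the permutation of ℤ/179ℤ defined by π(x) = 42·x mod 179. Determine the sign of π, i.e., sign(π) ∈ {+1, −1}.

Trace 101: π^k(101) = [101, 125, 59, 151, 77, 12, 146] for k=0..6.
The orbit structure of x ↦ 42x mod 179: 3 orbits of sizes [89, 89, 1].
Σ(ℓ_i−1) = 179−3 = 176; sign = (−1)^176 = +1.

+1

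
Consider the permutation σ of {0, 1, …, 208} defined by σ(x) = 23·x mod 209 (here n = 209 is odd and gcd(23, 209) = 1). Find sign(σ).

Trace 144: π^k(144) = [144, 177, 100, 1, 23, 111, 45] for k=0..6.
π_23 has 33 disjoint cycles with lengths [9, 9, 9, 9, 9, 9, 9, 9, 9, 9, 9, 9, 9, 9, 9, 9, 9, 9, 9, 9, 9, 9, 1, 1, 1, 1, 1, 1, 1, 1, 1, 1, 1] on {0,…,208}.
With 33 cycles on 209 points, sign = (−1)^{209−33} = +1.
(23|209)_J = +1 (Zolotarev's lemma cross-check).

+1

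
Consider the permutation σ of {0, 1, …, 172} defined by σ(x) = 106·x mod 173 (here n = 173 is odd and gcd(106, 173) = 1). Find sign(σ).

Orbit of 169 under x↦106x: [169, 95, 36, 10, 22, 83, 148]… (length divides ord_173(106)).
Decompose π into cycles: lengths [43, 43, 43, 43, 1] (5 cycles, including the fixed point 0).
sign(π) = (−1)^{n − #cycles} = (−1)^{173−5} = (−1)^168 = +1.
The Jacobi symbol (106|173) = +1 (Zolotarev) agrees.

+1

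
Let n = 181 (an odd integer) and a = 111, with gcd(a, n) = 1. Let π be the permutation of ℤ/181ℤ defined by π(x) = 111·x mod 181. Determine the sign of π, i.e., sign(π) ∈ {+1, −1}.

+1

Start at x=106: 106 → 1 → 111 → 13 → 176 → 169 → 116 → … (one orbit).
The orbit structure of x ↦ 111x mod 181: 3 orbits of sizes [90, 90, 1].
With 3 cycles on 181 points, sign = (−1)^{181−3} = +1.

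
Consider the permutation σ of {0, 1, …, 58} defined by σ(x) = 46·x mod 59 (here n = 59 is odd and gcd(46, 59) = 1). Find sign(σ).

+1

Trace 35: π^k(35) = [35, 17, 15, 41, 57, 26, 16] for k=0..6.
The orbit structure of x ↦ 46x mod 59: 3 orbits of sizes [29, 29, 1].
With 3 cycles on 59 points, sign = (−1)^{59−3} = +1.
The Jacobi symbol (46|59) = +1 (Zolotarev) agrees.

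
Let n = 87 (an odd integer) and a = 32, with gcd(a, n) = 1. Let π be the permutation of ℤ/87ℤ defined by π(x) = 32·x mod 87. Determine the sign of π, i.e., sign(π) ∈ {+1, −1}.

+1

Trace 26: π^k(26) = [26, 49, 2, 64, 47, 25, 17] for k=0..6.
Decompose π into cycles: lengths [28, 28, 28, 2, 1] (5 cycles, including the fixed point 0).
n − c = 87 − 5 = 82; sign = (−1)^82 = +1.
Zolotarev: (32|87) = +1, matching the cycle-count sign.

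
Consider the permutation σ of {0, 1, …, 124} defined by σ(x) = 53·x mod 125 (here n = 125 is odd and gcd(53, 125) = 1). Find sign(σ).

-1

Orbit of 86 under x↦53x: [86, 58, 74, 47, 116, 23, 94]… (length divides ord_125(53)).
The orbit structure of x ↦ 53x mod 125: 4 orbits of sizes [100, 20, 4, 1].
With 4 cycles on 125 points, sign = (−1)^{125−4} = -1.
Check: (53/125) = -1 by Zolotarev.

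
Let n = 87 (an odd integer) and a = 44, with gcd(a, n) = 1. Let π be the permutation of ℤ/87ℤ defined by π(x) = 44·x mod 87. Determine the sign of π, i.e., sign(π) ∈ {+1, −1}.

+1

Trace 22: π^k(22) = [22, 11, 49, 68, 34, 17, 52] for k=0..6.
5 cycles of lengths [28, 28, 28, 2, 1].
87 − 5 = 82 transpositions; sign(π) = (−1)^82 = +1.
(44|87)_J = +1 (Zolotarev's lemma cross-check).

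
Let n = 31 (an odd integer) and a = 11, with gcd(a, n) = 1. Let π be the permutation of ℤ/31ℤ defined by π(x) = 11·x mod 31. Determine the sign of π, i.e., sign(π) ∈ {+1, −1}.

Orbit of 10 under x↦11x: [10, 17, 1, 11, 28, 29, 9]… (length divides ord_31(11)).
Decompose π into cycles: lengths [30, 1] (2 cycles, including the fixed point 0).
31 − 2 = 29 transpositions; sign(π) = (−1)^29 = -1.
Check: (11/31) = -1 by Zolotarev.

-1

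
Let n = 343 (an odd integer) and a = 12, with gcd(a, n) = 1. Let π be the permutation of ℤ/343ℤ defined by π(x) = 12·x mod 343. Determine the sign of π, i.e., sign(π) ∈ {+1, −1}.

-1

Start at x=326: 326 → 139 → 296 → 122 → 92 → 75 → 214 → … (one orbit).
The orbit structure of x ↦ 12x mod 343: 4 orbits of sizes [294, 42, 6, 1].
4 cycles on 343: each ℓ→(−1)^(ℓ−1), product (−1)^339 = -1.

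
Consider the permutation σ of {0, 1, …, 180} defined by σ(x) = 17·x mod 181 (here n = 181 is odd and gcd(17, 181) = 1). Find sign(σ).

-1

Trace 7: π^k(7) = [7, 119, 32, 1, 17, 108, 26] for k=0..6.
Cycle lengths of π_17 on ℤ/181ℤ: [36, 36, 36, 36, 36, 1]; 6 cycles in total.
Σ(ℓ_i−1) = 181−6 = 175; sign = (−1)^175 = -1.
Via Zolotarev, sign(π_{17}) = (17|181) = -1.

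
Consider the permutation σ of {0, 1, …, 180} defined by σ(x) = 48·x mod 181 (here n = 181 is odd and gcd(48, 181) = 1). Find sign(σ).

Trace 48: π^k(48) = [48, 132, 1] for k=0..2.
Decompose π into cycles: lengths [3, 3, 3, 3, 3, 3, 3, 3, 3, 3, 3, 3, 3, 3, 3, 3, 3, 3, 3, 3, 3, 3, 3, 3, 3, 3, 3, 3, 3, 3, 3, 3, 3, 3, 3, 3, 3, 3, 3, 3, 3, 3, 3, 3, 3, 3, 3, 3, 3, 3, 3, 3, 3, 3, 3, 3, 3, 3, 3, 3, 1] (61 cycles, including the fixed point 0).
181 − 61 = 120 transpositions; sign(π) = (−1)^120 = +1.
The Jacobi symbol (48|181) = +1 (Zolotarev) agrees.

+1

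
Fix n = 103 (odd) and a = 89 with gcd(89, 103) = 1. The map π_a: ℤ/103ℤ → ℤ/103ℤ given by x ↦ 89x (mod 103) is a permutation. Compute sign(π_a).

Trace 100: π^k(100) = [100, 42, 30, 95, 9, 80, 13] for k=0..6.
π_89 has 4 disjoint cycles with lengths [34, 34, 34, 1] on {0,…,102}.
Σ(ℓ_i−1) = 103−4 = 99; sign = (−1)^99 = -1.
(89|103)_J = -1 (Zolotarev's lemma cross-check).

-1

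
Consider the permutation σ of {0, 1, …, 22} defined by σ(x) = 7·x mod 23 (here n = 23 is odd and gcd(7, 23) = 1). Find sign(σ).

Start at x=12: 12 → 15 → 13 → 22 → 16 → 20 → 2 → … (one orbit).
Decompose π into cycles: lengths [22, 1] (2 cycles, including the fixed point 0).
23 − 2 = 21 transpositions; sign(π) = (−1)^21 = -1.
Check: (7/23) = -1 by Zolotarev.

-1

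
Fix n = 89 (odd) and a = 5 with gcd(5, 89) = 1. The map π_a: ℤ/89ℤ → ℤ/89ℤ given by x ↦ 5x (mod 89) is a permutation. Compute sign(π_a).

+1

Trace 18: π^k(18) = [18, 1, 5, 25, 36, 2, 10] for k=0..6.
The orbit structure of x ↦ 5x mod 89: 3 orbits of sizes [44, 44, 1].
89 − 3 = 86 transpositions; sign(π) = (−1)^86 = +1.
Via Zolotarev, sign(π_{5}) = (5|89) = +1.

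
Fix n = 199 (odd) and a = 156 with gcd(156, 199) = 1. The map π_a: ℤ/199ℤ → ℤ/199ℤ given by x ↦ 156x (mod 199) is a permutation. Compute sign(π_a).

Orbit of 107 under x↦156x: [107, 175, 37, 1, 156, 58, 93]… (length divides ord_199(156)).
π_156 has 12 disjoint cycles with lengths [18, 18, 18, 18, 18, 18, 18, 18, 18, 18, 18, 1] on {0,…,198}.
With 12 cycles on 199 points, sign = (−1)^{199−12} = -1.
(156|199)_J = -1 (Zolotarev's lemma cross-check).

-1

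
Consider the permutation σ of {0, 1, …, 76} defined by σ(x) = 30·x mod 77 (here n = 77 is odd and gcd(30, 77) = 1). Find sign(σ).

-1

Orbit of 74 under x↦30x: [74, 64, 72, 4, 43, 58, 46]… (length divides ord_77(30)).
Cycle type of π: 30×2 + 10 + 3×2 + 1; total 6 cycles.
n − c = 77 − 6 = 71; sign = (−1)^71 = -1.
(30|77)_J = -1 (Zolotarev's lemma cross-check).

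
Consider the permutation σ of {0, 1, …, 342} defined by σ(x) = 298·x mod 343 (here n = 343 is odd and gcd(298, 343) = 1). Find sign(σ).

+1

Start at x=232: 232 → 193 → 233 → 148 → 200 → 261 → 260 → … (one orbit).
Decompose π into cycles: lengths [147, 147, 21, 21, 3, 3, 1] (7 cycles, including the fixed point 0).
n − c = 343 − 7 = 336; sign = (−1)^336 = +1.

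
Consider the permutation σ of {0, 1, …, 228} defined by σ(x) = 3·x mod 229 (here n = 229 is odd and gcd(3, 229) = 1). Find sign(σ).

+1

Orbit of 111 under x↦3x: [111, 104, 83, 20, 60, 180, 82]… (length divides ord_229(3)).
The orbit structure of x ↦ 3x mod 229: 5 orbits of sizes [57, 57, 57, 57, 1].
5 cycles on 229: each ℓ→(−1)^(ℓ−1), product (−1)^224 = +1.
Check: (3/229) = +1 by Zolotarev.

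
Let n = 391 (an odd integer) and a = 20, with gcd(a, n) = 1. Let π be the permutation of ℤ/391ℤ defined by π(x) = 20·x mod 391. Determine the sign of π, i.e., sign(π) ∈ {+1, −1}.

+1

Trace 235: π^k(235) = [235, 8, 160, 72, 267, 257, 57] for k=0..6.
5 cycles of lengths [176, 176, 22, 16, 1].
Σ(ℓ_i−1) = 391−5 = 386; sign = (−1)^386 = +1.
Zolotarev: (20|391) = +1, matching the cycle-count sign.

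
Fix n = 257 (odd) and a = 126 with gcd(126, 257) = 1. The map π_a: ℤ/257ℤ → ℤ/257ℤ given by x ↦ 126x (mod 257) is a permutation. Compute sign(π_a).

Trace 234: π^k(234) = [234, 186, 49, 6, 242, 166, 99] for k=0..6.
Decompose π into cycles: lengths [256, 1] (2 cycles, including the fixed point 0).
Σ(ℓ_i−1) = 257−2 = 255; sign = (−1)^255 = -1.
Check: (126/257) = -1 by Zolotarev.

-1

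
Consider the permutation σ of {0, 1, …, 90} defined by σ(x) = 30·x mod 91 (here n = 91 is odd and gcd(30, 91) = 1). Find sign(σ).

Orbit of 9 under x↦30x: [9, 88, 1, 30, 81, 64]… (length divides ord_91(30)).
Decompose π into cycles: lengths [6, 6, 6, 6, 6, 6, 6, 6, 6, 6, 6, 6, 6, 6, 3, 3, 1] (17 cycles, including the fixed point 0).
17 cycles on 91: each ℓ→(−1)^(ℓ−1), product (−1)^74 = +1.
Check: (30/91) = +1 by Zolotarev.

+1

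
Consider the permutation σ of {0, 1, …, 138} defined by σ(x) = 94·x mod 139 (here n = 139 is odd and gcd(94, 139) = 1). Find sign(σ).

-1

Start at x=36: 36 → 48 → 64 → 39 → 52 → 23 → 77 → … (one orbit).
The orbit structure of x ↦ 94x mod 139: 4 orbits of sizes [46, 46, 46, 1].
139 − 4 = 135 transpositions; sign(π) = (−1)^135 = -1.
(94|139)_J = -1 (Zolotarev's lemma cross-check).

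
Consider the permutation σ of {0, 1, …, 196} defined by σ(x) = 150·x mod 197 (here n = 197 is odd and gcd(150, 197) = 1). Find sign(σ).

+1

Start at x=51: 51 → 164 → 172 → 190 → 132 → 100 → 28 → … (one orbit).
The orbit structure of x ↦ 150x mod 197: 5 orbits of sizes [49, 49, 49, 49, 1].
sign(π) = (−1)^{n − #cycles} = (−1)^{197−5} = (−1)^192 = +1.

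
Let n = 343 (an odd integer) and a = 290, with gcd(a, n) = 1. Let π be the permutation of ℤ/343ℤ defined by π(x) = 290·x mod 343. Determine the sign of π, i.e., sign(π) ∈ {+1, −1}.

Trace 292: π^k(292) = [292, 302, 115, 79, 272, 333, 187] for k=0..6.
Decompose π into cycles: lengths [294, 42, 6, 1] (4 cycles, including the fixed point 0).
4 cycles on 343: each ℓ→(−1)^(ℓ−1), product (−1)^339 = -1.
Via Zolotarev, sign(π_{290}) = (290|343) = -1.

-1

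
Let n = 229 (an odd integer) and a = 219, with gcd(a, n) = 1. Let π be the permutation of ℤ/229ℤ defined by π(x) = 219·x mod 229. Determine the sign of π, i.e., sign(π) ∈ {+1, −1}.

-1

Trace 56: π^k(56) = [56, 127, 104, 105, 95, 195, 111] for k=0..6.
Decompose π into cycles: lengths [228, 1] (2 cycles, including the fixed point 0).
With 2 cycles on 229 points, sign = (−1)^{229−2} = -1.
Zolotarev: (219|229) = -1, matching the cycle-count sign.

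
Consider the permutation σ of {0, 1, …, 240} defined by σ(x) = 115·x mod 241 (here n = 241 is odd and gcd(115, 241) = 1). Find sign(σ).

-1

Start at x=1: 1 → 115 → 211 → 165 → 177 → 111 → 233 → … (one orbit).
16 cycles of lengths [16, 16, 16, 16, 16, 16, 16, 16, 16, 16, 16, 16, 16, 16, 16, 1].
241 − 16 = 225 transpositions; sign(π) = (−1)^225 = -1.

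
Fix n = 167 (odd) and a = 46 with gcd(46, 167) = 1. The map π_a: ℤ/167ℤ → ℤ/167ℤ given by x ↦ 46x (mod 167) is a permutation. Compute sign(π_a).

-1

Start at x=165: 165 → 75 → 110 → 50 → 129 → 89 → 86 → … (one orbit).
The orbit structure of x ↦ 46x mod 167: 2 orbits of sizes [166, 1].
n − c = 167 − 2 = 165; sign = (−1)^165 = -1.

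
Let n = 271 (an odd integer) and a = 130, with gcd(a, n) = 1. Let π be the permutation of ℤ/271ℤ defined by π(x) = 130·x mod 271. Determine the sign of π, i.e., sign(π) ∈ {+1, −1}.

Start at x=29: 29 → 247 → 132 → 87 → 199 → 125 → 261 → … (one orbit).
Cycle type of π: 90×3 + 1; total 4 cycles.
Σ(ℓ_i−1) = 271−4 = 267; sign = (−1)^267 = -1.
Zolotarev: (130|271) = -1, matching the cycle-count sign.

-1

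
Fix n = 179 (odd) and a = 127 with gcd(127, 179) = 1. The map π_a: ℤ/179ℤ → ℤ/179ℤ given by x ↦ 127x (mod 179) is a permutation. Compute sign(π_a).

Trace 177: π^k(177) = [177, 104, 141, 7, 173, 133, 65] for k=0..6.
The orbit structure of x ↦ 127x mod 179: 2 orbits of sizes [178, 1].
sign(π) = (−1)^{n − #cycles} = (−1)^{179−2} = (−1)^177 = -1.

-1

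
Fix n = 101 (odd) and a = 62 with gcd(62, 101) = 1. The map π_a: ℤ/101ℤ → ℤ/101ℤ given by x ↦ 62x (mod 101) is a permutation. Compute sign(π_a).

-1

Trace 44: π^k(44) = [44, 1, 62, 6, 69, 36, 10] for k=0..6.
6 cycles of lengths [20, 20, 20, 20, 20, 1].
101 − 6 = 95 transpositions; sign(π) = (−1)^95 = -1.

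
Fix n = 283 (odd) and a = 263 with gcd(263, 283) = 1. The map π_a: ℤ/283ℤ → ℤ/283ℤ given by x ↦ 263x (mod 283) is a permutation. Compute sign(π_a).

Start at x=25: 25 → 66 → 95 → 81 → 78 → 138 → 70 → … (one orbit).
3 cycles of lengths [141, 141, 1].
283 − 3 = 280 transpositions; sign(π) = (−1)^280 = +1.

+1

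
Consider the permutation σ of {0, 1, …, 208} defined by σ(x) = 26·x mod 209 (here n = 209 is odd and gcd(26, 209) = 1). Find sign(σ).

+1

Trace 49: π^k(49) = [49, 20, 102, 144, 191, 159, 163] for k=0..6.
Cycle type of π: 15×12 + 5×2 + 3×6 + 1; total 21 cycles.
209 − 21 = 188 transpositions; sign(π) = (−1)^188 = +1.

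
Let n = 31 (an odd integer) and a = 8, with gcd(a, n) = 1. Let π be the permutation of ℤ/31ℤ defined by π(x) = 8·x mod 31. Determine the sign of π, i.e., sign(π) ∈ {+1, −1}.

+1

Start at x=2: 2 → 16 → 4 → 1 → 8 → 2 (one orbit).
Cycle type of π: 5×6 + 1; total 7 cycles.
Σ(ℓ_i−1) = 31−7 = 24; sign = (−1)^24 = +1.
(8|31)_J = +1 (Zolotarev's lemma cross-check).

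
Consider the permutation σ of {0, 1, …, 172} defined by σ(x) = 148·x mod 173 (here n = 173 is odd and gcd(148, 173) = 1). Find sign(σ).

Orbit of 47 under x↦148x: [47, 36, 138, 10, 96, 22, 142]… (length divides ord_173(148)).
Cycle type of π: 43×4 + 1; total 5 cycles.
Σ(ℓ_i−1) = 173−5 = 168; sign = (−1)^168 = +1.

+1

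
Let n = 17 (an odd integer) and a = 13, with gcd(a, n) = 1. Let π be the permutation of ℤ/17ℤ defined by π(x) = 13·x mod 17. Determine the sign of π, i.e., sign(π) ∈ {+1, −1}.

+1

Trace 1: π^k(1) = [1, 13, 16, 4] for k=0..3.
Decompose π into cycles: lengths [4, 4, 4, 4, 1] (5 cycles, including the fixed point 0).
5 cycles on 17: each ℓ→(−1)^(ℓ−1), product (−1)^12 = +1.
Check: (13/17) = +1 by Zolotarev.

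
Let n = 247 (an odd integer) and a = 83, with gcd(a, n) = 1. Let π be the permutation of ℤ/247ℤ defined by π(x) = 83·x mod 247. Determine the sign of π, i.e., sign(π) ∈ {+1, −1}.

Trace 144: π^k(144) = [144, 96, 64, 125, 1, 83, 220] for k=0..6.
Cycle type of π: 12×18 + 4×3 + 3×6 + 1; total 28 cycles.
Σ(ℓ_i−1) = 247−28 = 219; sign = (−1)^219 = -1.
The Jacobi symbol (83|247) = -1 (Zolotarev) agrees.

-1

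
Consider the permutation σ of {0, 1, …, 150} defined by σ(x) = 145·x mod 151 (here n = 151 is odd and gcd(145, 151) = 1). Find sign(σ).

+1

Orbit of 58 under x↦145x: [58, 105, 125, 5, 121, 29, 128]… (length divides ord_151(145)).
The orbit structure of x ↦ 145x mod 151: 3 orbits of sizes [75, 75, 1].
Σ(ℓ_i−1) = 151−3 = 148; sign = (−1)^148 = +1.
The Jacobi symbol (145|151) = +1 (Zolotarev) agrees.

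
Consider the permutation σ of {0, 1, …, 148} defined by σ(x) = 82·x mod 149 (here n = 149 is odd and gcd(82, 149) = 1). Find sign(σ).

+1

Start at x=143: 143 → 104 → 35 → 39 → 69 → 145 → 119 → … (one orbit).
Cycle type of π: 74×2 + 1; total 3 cycles.
sign(π) = (−1)^{n − #cycles} = (−1)^{149−3} = (−1)^146 = +1.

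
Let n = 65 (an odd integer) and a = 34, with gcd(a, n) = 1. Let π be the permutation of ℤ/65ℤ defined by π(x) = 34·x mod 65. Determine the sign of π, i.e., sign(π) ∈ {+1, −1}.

-1

Start at x=44: 44 → 1 → 34 → 51 → 44 (one orbit).
The orbit structure of x ↦ 34x mod 65: 18 orbits of sizes [4, 4, 4, 4, 4, 4, 4, 4, 4, 4, 4, 4, 4, 4, 4, 2, 2, 1].
n − c = 65 − 18 = 47; sign = (−1)^47 = -1.
The Jacobi symbol (34|65) = -1 (Zolotarev) agrees.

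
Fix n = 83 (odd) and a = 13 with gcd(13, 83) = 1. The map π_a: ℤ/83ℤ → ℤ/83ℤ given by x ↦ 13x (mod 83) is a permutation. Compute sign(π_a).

Trace 26: π^k(26) = [26, 6, 78, 18, 68, 54, 38] for k=0..6.
Decompose π into cycles: lengths [82, 1] (2 cycles, including the fixed point 0).
n − c = 83 − 2 = 81; sign = (−1)^81 = -1.
The Jacobi symbol (13|83) = -1 (Zolotarev) agrees.

-1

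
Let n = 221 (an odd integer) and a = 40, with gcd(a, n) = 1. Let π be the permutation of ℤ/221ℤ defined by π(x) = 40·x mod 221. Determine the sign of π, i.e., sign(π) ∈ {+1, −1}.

Start at x=144: 144 → 14 → 118 → 79 → 66 → 209 → 183 → … (one orbit).
Cycle lengths of π_40 on ℤ/221ℤ: [16, 16, 16, 16, 16, 16, 16, 16, 16, 16, 16, 16, 16, 1, 1, 1, 1, 1, 1, 1, 1, 1, 1, 1, 1, 1]; 26 cycles in total.
Σ(ℓ_i−1) = 221−26 = 195; sign = (−1)^195 = -1.

-1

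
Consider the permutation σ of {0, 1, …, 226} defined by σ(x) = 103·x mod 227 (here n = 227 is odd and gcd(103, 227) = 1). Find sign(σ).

Start at x=132: 132 → 203 → 25 → 78 → 89 → 87 → 108 → … (one orbit).
Cycle type of π: 113×2 + 1; total 3 cycles.
227 − 3 = 224 transpositions; sign(π) = (−1)^224 = +1.
The Jacobi symbol (103|227) = +1 (Zolotarev) agrees.

+1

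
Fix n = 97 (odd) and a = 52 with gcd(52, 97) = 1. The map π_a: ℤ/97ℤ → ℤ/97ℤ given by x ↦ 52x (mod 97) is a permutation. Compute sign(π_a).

Orbit of 27 under x↦52x: [27, 46, 64, 30, 8, 28, 1]… (length divides ord_97(52)).
Decompose π into cycles: lengths [32, 32, 32, 1] (4 cycles, including the fixed point 0).
With 4 cycles on 97 points, sign = (−1)^{97−4} = -1.
Zolotarev: (52|97) = -1, matching the cycle-count sign.

-1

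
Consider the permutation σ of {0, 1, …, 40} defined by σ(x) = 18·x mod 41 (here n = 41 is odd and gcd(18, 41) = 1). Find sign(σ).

Orbit of 18 under x↦18x: [18, 37, 10, 16, 1]… (length divides ord_41(18)).
9 cycles of lengths [5, 5, 5, 5, 5, 5, 5, 5, 1].
41 − 9 = 32 transpositions; sign(π) = (−1)^32 = +1.

+1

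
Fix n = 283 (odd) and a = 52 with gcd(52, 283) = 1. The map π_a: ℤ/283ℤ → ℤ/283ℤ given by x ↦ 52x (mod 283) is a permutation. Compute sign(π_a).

Start at x=129: 129 → 199 → 160 → 113 → 216 → 195 → 235 → … (one orbit).
Cycle type of π: 141×2 + 1; total 3 cycles.
3 cycles on 283: each ℓ→(−1)^(ℓ−1), product (−1)^280 = +1.
Zolotarev: (52|283) = +1, matching the cycle-count sign.

+1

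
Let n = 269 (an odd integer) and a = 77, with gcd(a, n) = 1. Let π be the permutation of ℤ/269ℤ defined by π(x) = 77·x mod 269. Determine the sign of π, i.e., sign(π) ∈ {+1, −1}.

-1

Start at x=236: 236 → 149 → 175 → 25 → 42 → 6 → 193 → … (one orbit).
Cycle type of π: 268 + 1; total 2 cycles.
Σ(ℓ_i−1) = 269−2 = 267; sign = (−1)^267 = -1.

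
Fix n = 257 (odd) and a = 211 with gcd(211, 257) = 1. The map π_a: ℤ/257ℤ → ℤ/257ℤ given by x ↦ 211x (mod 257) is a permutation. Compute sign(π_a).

Orbit of 197 under x↦211x: [197, 190, 255, 92, 137, 123, 253]… (length divides ord_257(211)).
The orbit structure of x ↦ 211x mod 257: 5 orbits of sizes [64, 64, 64, 64, 1].
Σ(ℓ_i−1) = 257−5 = 252; sign = (−1)^252 = +1.
Via Zolotarev, sign(π_{211}) = (211|257) = +1.

+1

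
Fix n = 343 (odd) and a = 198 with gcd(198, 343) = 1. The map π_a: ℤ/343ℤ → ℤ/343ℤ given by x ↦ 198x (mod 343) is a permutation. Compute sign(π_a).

Start at x=310: 310 → 326 → 64 → 324 → 11 → 120 → 93 → … (one orbit).
Cycle lengths of π_198 on ℤ/343ℤ: [147, 147, 21, 21, 3, 3, 1]; 7 cycles in total.
sign(π) = (−1)^{n − #cycles} = (−1)^{343−7} = (−1)^336 = +1.

+1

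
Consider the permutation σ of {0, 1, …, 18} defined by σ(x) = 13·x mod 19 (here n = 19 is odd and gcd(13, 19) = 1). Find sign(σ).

-1

Start at x=16: 16 → 18 → 6 → 2 → 7 → 15 → 5 → … (one orbit).
The orbit structure of x ↦ 13x mod 19: 2 orbits of sizes [18, 1].
2 cycles on 19: each ℓ→(−1)^(ℓ−1), product (−1)^17 = -1.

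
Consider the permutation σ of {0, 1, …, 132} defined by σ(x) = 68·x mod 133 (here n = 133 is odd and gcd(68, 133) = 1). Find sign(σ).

-1

Start at x=68: 68 → 102 → 20 → 30 → 45 → 1 → 68 (one orbit).
Decompose π into cycles: lengths [6, 6, 6, 6, 6, 6, 6, 6, 6, 6, 6, 6, 6, 6, 6, 6, 6, 6, 6, 3, 3, 3, 3, 3, 3, 1] (26 cycles, including the fixed point 0).
n − c = 133 − 26 = 107; sign = (−1)^107 = -1.
(68|133)_J = -1 (Zolotarev's lemma cross-check).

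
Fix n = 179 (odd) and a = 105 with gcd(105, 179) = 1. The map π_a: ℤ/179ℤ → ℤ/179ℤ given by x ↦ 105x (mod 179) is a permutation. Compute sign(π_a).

-1

Orbit of 77 under x↦105x: [77, 30, 107, 137, 65, 23, 88]… (length divides ord_179(105)).
Decompose π into cycles: lengths [178, 1] (2 cycles, including the fixed point 0).
n − c = 179 − 2 = 177; sign = (−1)^177 = -1.
(105|179)_J = -1 (Zolotarev's lemma cross-check).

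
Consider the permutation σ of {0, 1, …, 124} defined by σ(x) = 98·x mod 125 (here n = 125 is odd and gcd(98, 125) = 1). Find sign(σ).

Start at x=57: 57 → 86 → 53 → 69 → 12 → 51 → 123 → … (one orbit).
4 cycles of lengths [100, 20, 4, 1].
4 cycles on 125: each ℓ→(−1)^(ℓ−1), product (−1)^121 = -1.

-1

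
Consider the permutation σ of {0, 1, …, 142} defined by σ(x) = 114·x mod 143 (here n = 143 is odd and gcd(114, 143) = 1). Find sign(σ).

+1

Start at x=48: 48 → 38 → 42 → 69 → 1 → 114 → 126 → … (one orbit).
9 cycles of lengths [30, 30, 30, 30, 6, 6, 5, 5, 1].
Σ(ℓ_i−1) = 143−9 = 134; sign = (−1)^134 = +1.
Check: (114/143) = +1 by Zolotarev.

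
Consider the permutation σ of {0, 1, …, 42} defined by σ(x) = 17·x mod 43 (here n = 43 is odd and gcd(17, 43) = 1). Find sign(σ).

Orbit of 17 under x↦17x: [17, 31, 11, 15, 40, 35, 36]… (length divides ord_43(17)).
π_17 has 3 disjoint cycles with lengths [21, 21, 1] on {0,…,42}.
With 3 cycles on 43 points, sign = (−1)^{43−3} = +1.
Check: (17/43) = +1 by Zolotarev.

+1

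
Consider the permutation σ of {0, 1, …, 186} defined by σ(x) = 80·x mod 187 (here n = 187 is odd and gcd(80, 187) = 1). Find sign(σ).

Start at x=20: 20 → 104 → 92 → 67 → 124 → 9 → 159 → … (one orbit).
6 cycles of lengths [80, 80, 16, 5, 5, 1].
187 − 6 = 181 transpositions; sign(π) = (−1)^181 = -1.

-1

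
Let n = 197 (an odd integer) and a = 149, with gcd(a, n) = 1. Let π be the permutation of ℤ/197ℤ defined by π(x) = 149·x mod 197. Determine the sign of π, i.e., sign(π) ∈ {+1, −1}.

Trace 171: π^k(171) = [171, 66, 181, 177, 172, 18, 121] for k=0..6.
Cycle type of π: 196 + 1; total 2 cycles.
n − c = 197 − 2 = 195; sign = (−1)^195 = -1.
Check: (149/197) = -1 by Zolotarev.

-1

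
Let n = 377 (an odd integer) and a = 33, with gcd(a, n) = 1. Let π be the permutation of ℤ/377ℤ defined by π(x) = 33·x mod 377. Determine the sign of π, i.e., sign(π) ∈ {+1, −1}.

Start at x=86: 86 → 199 → 158 → 313 → 150 → 49 → 109 → … (one orbit).
π_33 has 8 disjoint cycles with lengths [84, 84, 84, 84, 14, 14, 12, 1] on {0,…,376}.
n − c = 377 − 8 = 369; sign = (−1)^369 = -1.
Zolotarev: (33|377) = -1, matching the cycle-count sign.

-1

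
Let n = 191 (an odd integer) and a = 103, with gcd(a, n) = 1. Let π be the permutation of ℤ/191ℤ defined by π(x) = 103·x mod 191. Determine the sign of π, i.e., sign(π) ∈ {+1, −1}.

Orbit of 147 under x↦103x: [147, 52, 8, 60, 68, 128, 5]… (length divides ord_191(103)).
π_103 has 3 disjoint cycles with lengths [95, 95, 1] on {0,…,190}.
With 3 cycles on 191 points, sign = (−1)^{191−3} = +1.
The Jacobi symbol (103|191) = +1 (Zolotarev) agrees.

+1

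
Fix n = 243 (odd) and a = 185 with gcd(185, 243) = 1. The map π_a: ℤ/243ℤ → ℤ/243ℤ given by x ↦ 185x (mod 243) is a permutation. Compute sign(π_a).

Orbit of 62 under x↦185x: [62, 49, 74, 82, 104, 43, 179]… (length divides ord_243(185)).
Decompose π into cycles: lengths [162, 54, 18, 6, 2, 1] (6 cycles, including the fixed point 0).
Σ(ℓ_i−1) = 243−6 = 237; sign = (−1)^237 = -1.
Check: (185/243) = -1 by Zolotarev.

-1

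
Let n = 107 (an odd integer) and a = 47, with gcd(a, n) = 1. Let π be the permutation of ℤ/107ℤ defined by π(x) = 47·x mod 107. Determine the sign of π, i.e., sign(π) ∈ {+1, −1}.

+1

Orbit of 49 under x↦47x: [49, 56, 64, 12, 29, 79, 75]… (length divides ord_107(47)).
Cycle lengths of π_47 on ℤ/107ℤ: [53, 53, 1]; 3 cycles in total.
With 3 cycles on 107 points, sign = (−1)^{107−3} = +1.
Zolotarev: (47|107) = +1, matching the cycle-count sign.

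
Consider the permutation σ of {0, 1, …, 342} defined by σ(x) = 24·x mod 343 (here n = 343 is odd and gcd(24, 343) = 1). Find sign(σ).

-1

Orbit of 131 under x↦24x: [131, 57, 339, 247, 97, 270, 306]… (length divides ord_343(24)).
Decompose π into cycles: lengths [294, 42, 6, 1] (4 cycles, including the fixed point 0).
Σ(ℓ_i−1) = 343−4 = 339; sign = (−1)^339 = -1.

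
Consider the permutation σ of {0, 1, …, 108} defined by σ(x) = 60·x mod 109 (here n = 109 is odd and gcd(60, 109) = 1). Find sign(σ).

Start at x=108: 108 → 49 → 106 → 38 → 100 → 5 → 82 → … (one orbit).
π_60 has 3 disjoint cycles with lengths [54, 54, 1] on {0,…,108}.
n − c = 109 − 3 = 106; sign = (−1)^106 = +1.

+1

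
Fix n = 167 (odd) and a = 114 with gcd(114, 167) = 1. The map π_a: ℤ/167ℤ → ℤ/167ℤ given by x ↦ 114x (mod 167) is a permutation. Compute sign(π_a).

+1

Orbit of 72 under x↦114x: [72, 25, 11, 85, 4, 122, 47]… (length divides ord_167(114)).
π_114 has 3 disjoint cycles with lengths [83, 83, 1] on {0,…,166}.
With 3 cycles on 167 points, sign = (−1)^{167−3} = +1.
The Jacobi symbol (114|167) = +1 (Zolotarev) agrees.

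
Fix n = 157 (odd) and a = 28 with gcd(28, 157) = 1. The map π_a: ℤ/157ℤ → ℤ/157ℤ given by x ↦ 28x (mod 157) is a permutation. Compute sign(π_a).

Orbit of 28 under x↦28x: [28, 156, 129, 1]… (length divides ord_157(28)).
40 cycles of lengths [4, 4, 4, 4, 4, 4, 4, 4, 4, 4, 4, 4, 4, 4, 4, 4, 4, 4, 4, 4, 4, 4, 4, 4, 4, 4, 4, 4, 4, 4, 4, 4, 4, 4, 4, 4, 4, 4, 4, 1].
Σ(ℓ_i−1) = 157−40 = 117; sign = (−1)^117 = -1.
The Jacobi symbol (28|157) = -1 (Zolotarev) agrees.

-1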